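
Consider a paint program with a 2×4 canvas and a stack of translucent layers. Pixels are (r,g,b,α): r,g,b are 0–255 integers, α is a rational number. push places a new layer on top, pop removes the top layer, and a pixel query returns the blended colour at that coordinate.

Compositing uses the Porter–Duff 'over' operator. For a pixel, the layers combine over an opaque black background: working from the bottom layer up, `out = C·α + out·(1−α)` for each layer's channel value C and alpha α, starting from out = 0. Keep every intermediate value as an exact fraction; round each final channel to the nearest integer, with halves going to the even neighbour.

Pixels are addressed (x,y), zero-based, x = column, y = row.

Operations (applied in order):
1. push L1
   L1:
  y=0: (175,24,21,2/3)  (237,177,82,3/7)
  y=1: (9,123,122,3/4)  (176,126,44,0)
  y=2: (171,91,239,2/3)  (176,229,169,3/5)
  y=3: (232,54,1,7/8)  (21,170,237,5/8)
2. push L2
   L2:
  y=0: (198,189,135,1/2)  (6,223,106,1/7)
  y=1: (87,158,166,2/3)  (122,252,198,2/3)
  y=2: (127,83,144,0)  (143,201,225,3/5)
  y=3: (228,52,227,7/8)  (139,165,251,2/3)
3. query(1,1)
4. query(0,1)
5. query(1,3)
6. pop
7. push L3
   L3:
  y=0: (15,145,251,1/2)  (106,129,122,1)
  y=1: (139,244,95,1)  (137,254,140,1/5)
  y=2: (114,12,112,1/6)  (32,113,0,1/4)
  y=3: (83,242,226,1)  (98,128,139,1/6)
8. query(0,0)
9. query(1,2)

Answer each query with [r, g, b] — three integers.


query (1,1) [L1,L2] — begin 0,0,0
+L1 (α=0) → [0, 0, 0]
+L2 (α=2/3) → [244/3, 168, 132]
= [81, 168, 132]

(0,1) stack=L1,L2; from [0,0,0]:
after L1 α=3/4: [27/4, 369/4, 183/2]
after L2 α=2/3: [241/4, 1633/12, 847/6]
= [60, 136, 141]

at x=1,y=3 over L1,L2:
after L1 α=5/8: [105/8, 425/4, 1185/8]
after L2 α=2/3: [2329/24, 1745/12, 5201/24]
= [97, 145, 217]

query (0,0) [L1,L3] — begin 0,0,0
L1 α=2/3: [350/3, 16, 14]
L3 α=1/2: [395/6, 161/2, 265/2]
→ [66, 80, 132]

query (1,2) [L1,L3] — begin 0,0,0
after L1 α=3/5: [528/5, 687/5, 507/5]
after L3 α=1/4: [436/5, 1313/10, 1521/20]
= [87, 131, 76]


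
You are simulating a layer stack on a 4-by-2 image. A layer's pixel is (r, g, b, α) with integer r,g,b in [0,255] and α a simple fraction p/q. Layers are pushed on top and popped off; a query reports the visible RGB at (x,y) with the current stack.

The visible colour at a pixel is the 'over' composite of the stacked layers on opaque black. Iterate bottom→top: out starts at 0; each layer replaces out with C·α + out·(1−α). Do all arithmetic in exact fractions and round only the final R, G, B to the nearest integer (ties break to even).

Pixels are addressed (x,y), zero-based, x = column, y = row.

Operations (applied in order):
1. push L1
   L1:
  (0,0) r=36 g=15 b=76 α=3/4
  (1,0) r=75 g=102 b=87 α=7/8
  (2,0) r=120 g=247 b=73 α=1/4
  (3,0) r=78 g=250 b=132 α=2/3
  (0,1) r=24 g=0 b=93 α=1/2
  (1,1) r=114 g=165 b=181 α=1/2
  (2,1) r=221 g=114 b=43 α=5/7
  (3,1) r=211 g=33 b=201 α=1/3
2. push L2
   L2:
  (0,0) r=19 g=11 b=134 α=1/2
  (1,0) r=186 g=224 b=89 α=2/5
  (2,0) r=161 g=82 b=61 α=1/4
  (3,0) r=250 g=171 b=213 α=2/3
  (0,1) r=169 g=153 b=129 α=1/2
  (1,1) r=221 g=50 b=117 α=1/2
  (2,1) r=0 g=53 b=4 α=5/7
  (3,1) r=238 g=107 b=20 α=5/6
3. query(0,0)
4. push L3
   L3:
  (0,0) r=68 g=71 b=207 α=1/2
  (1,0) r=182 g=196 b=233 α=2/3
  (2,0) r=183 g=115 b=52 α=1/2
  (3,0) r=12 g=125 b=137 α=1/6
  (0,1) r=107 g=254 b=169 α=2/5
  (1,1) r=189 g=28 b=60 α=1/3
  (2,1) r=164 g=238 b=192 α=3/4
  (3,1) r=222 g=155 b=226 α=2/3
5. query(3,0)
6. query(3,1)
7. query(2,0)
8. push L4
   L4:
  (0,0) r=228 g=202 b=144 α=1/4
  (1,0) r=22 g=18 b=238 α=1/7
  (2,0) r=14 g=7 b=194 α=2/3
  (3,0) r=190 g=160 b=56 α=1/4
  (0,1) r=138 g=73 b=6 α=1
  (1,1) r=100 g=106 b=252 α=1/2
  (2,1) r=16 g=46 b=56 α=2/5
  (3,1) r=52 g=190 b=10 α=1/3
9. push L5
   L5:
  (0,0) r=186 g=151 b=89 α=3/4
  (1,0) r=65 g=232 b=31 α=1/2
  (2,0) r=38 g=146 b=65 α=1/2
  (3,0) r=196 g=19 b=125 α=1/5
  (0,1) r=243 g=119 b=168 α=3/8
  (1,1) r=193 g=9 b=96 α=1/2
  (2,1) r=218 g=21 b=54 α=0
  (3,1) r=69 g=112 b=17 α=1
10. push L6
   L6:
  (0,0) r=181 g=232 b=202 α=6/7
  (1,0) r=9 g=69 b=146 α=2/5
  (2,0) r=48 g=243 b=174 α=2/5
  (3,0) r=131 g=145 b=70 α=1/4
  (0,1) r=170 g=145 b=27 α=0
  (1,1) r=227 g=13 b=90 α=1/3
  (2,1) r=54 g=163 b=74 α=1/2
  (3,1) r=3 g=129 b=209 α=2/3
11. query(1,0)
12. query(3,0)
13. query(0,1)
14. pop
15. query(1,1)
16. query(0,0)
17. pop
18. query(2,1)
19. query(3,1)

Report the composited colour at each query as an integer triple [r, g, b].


query (0,0) [L1,L2] — begin 0,0,0
+L1 (α=3/4) → [27, 45/4, 57]
+L2 (α=1/2) → [23, 89/8, 191/2]
→ [23, 11, 96]

at x=3,y=0 over L1,L2,L3:
+L1 (α=2/3) → [52, 500/3, 88]
+L2 (α=2/3) → [184, 1526/9, 514/3]
+L3 (α=1/6) → [466/3, 8755/54, 2981/18]
= [155, 162, 166]

query (3,1) [L1,L2,L3] — begin 0,0,0
+L1 (α=1/3) → [211/3, 11, 67]
+L2 (α=5/6) → [3781/18, 91, 167/6]
+L3 (α=2/3) → [11773/54, 401/3, 2879/18]
= [218, 134, 160]

at x=2,y=0 over L1,L2,L3:
after L1 α=1/4: [30, 247/4, 73/4]
after L2 α=1/4: [251/4, 1069/16, 463/16]
after L3 α=1/2: [983/8, 2909/32, 1295/32]
→ [123, 91, 40]

query (1,0) [L1,L2,L3,L4,L5,L6] — begin 0,0,0
after L1 α=7/8: [525/8, 357/4, 609/8]
after L2 α=2/5: [4551/40, 2863/20, 3251/40]
after L3 α=2/3: [19111/120, 10703/60, 7297/40]
after L4 α=1/7: [2793/20, 10883/70, 26651/140]
after L5 α=1/2: [4093/40, 27123/140, 30991/280]
after L6 α=2/5: [12999/200, 100689/700, 174733/1400]
= [65, 144, 125]

query (3,0) [L1,L2,L3,L4,L5,L6] — begin 0,0,0
L1 α=2/3: [52, 500/3, 88]
L2 α=2/3: [184, 1526/9, 514/3]
L3 α=1/6: [466/3, 8755/54, 2981/18]
L4 α=1/4: [164, 11635/72, 3317/24]
L5 α=1/5: [852/5, 11977/90, 4067/30]
L6 α=1/4: [3211/20, 16327/120, 4767/40]
rounded: [161, 136, 119]

at x=0,y=1 over L1,L2,L3,L4,L5,L6:
L1 α=1/2: [12, 0, 93/2]
L2 α=1/2: [181/2, 153/2, 351/4]
L3 α=2/5: [971/10, 295/2, 481/4]
L4 α=1: [138, 73, 6]
L5 α=3/8: [1419/8, 361/4, 267/4]
L6 α=0: [1419/8, 361/4, 267/4]
→ [177, 90, 67]

(1,1) stack=L1,L2,L3,L4,L5; from [0,0,0]:
+L1 (α=1/2) → [57, 165/2, 181/2]
+L2 (α=1/2) → [139, 265/4, 415/4]
+L3 (α=1/3) → [467/3, 107/2, 535/6]
+L4 (α=1/2) → [767/6, 319/4, 2047/12]
+L5 (α=1/2) → [1925/12, 355/8, 3199/24]
rounded: [160, 44, 133]

(0,0) stack=L1,L2,L3,L4,L5; from [0,0,0]:
after L1 α=3/4: [27, 45/4, 57]
after L2 α=1/2: [23, 89/8, 191/2]
after L3 α=1/2: [91/2, 657/16, 605/4]
after L4 α=1/4: [729/8, 5203/64, 2391/16]
after L5 α=3/4: [5193/32, 34195/256, 6663/64]
rounded: [162, 134, 104]

at x=2,y=1 over L1,L2,L3,L4:
L1 α=5/7: [1105/7, 570/7, 215/7]
L2 α=5/7: [2210/49, 2995/49, 570/49]
L3 α=3/4: [13159/98, 37981/196, 14397/98]
L4 α=2/5: [42613/490, 26395/196, 54167/490]
= [87, 135, 111]

(3,1) stack=L1,L2,L3,L4; from [0,0,0]:
after L1 α=1/3: [211/3, 11, 67]
after L2 α=5/6: [3781/18, 91, 167/6]
after L3 α=2/3: [11773/54, 401/3, 2879/18]
after L4 α=1/3: [13177/81, 1372/9, 2969/27]
rounded: [163, 152, 110]


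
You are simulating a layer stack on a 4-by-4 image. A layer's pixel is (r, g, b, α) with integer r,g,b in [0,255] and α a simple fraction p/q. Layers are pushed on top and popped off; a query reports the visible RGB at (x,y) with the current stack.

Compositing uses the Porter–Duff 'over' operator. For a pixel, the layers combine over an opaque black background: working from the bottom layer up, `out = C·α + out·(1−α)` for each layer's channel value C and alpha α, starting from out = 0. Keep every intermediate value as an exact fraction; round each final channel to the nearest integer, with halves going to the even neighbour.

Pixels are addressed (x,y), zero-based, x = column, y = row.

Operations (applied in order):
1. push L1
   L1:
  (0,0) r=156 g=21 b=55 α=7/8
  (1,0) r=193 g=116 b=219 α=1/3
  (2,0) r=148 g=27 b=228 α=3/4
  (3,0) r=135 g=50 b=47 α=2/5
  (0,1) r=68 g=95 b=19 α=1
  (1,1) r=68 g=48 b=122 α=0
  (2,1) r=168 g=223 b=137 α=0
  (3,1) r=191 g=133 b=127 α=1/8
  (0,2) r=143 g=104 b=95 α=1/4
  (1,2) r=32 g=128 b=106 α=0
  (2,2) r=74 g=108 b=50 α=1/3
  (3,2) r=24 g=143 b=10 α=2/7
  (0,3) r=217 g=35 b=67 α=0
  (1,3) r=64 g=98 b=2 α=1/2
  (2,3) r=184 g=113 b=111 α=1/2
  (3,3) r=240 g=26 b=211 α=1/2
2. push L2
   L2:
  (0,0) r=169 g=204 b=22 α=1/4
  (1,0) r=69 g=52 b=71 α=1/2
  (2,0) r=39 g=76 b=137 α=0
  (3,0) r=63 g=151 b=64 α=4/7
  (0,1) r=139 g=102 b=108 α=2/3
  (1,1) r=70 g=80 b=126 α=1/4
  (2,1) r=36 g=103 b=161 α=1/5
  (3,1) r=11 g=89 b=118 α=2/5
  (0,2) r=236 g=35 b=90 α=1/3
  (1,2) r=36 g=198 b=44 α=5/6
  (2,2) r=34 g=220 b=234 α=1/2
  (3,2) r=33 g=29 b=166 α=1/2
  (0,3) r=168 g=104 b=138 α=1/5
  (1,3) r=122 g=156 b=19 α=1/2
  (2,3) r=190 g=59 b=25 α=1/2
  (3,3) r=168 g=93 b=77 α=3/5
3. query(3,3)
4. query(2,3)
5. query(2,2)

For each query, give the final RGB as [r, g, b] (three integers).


at x=3,y=3 over L1,L2:
L1 α=1/2: [120, 13, 211/2]
L2 α=3/5: [744/5, 61, 442/5]
= [149, 61, 88]

(2,3) stack=L1,L2; from [0,0,0]:
after L1 α=1/2: [92, 113/2, 111/2]
after L2 α=1/2: [141, 231/4, 161/4]
rounded: [141, 58, 40]

query (2,2) [L1,L2] — begin 0,0,0
after L1 α=1/3: [74/3, 36, 50/3]
after L2 α=1/2: [88/3, 128, 376/3]
→ [29, 128, 125]


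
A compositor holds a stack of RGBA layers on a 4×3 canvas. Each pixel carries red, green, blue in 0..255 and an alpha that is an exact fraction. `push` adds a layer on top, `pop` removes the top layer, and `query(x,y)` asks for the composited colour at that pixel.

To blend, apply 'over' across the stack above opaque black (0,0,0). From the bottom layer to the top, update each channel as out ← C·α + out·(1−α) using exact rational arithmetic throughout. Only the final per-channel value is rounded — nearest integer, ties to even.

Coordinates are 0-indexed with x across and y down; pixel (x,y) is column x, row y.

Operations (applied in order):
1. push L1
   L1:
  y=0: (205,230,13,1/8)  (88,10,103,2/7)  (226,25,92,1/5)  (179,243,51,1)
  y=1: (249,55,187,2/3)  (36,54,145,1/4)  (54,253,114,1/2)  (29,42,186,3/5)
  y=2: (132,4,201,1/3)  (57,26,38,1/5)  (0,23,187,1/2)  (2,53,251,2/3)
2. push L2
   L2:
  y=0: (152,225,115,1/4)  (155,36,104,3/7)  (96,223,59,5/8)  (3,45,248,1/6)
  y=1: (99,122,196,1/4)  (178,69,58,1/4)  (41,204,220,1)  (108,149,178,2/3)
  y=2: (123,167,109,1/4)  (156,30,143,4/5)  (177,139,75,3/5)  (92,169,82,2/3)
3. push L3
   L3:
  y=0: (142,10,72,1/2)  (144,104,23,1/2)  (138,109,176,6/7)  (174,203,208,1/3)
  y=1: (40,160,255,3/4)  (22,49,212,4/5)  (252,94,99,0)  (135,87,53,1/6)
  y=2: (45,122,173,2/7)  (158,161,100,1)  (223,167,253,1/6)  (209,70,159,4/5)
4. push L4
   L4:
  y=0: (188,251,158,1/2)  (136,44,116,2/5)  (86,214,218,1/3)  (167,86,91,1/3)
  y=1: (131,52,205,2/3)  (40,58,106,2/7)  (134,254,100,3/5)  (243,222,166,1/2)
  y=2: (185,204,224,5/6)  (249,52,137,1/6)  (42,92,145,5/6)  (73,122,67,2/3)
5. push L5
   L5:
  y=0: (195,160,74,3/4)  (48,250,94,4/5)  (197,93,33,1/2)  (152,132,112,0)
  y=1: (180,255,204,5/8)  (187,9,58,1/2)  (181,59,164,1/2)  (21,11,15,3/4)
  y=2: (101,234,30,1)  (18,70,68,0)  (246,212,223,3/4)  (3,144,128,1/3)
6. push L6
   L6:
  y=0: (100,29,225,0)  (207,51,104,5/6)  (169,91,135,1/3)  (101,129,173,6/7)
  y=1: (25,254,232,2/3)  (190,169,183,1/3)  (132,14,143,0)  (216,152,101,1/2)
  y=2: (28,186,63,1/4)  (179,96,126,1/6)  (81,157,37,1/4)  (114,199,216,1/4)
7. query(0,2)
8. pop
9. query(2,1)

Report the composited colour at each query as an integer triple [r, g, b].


query (0,2) [L1,L2,L3,L4,L5,L6] — begin 0,0,0
L1 α=1/3: [44, 4/3, 67]
L2 α=1/4: [255/4, 171/4, 155/2]
L3 α=2/7: [1635/28, 1831/28, 1467/14]
L4 α=5/6: [27535/168, 30391/168, 17147/84]
L5 α=1: [101, 234, 30]
L6 α=1/4: [331/4, 222, 153/4]
→ [83, 222, 38]

at x=2,y=1 over L1,L2,L3,L4,L5:
after L1 α=1/2: [27, 253/2, 57]
after L2 α=1: [41, 204, 220]
after L3 α=0: [41, 204, 220]
after L4 α=3/5: [484/5, 234, 148]
after L5 α=1/2: [1389/10, 293/2, 156]
→ [139, 146, 156]


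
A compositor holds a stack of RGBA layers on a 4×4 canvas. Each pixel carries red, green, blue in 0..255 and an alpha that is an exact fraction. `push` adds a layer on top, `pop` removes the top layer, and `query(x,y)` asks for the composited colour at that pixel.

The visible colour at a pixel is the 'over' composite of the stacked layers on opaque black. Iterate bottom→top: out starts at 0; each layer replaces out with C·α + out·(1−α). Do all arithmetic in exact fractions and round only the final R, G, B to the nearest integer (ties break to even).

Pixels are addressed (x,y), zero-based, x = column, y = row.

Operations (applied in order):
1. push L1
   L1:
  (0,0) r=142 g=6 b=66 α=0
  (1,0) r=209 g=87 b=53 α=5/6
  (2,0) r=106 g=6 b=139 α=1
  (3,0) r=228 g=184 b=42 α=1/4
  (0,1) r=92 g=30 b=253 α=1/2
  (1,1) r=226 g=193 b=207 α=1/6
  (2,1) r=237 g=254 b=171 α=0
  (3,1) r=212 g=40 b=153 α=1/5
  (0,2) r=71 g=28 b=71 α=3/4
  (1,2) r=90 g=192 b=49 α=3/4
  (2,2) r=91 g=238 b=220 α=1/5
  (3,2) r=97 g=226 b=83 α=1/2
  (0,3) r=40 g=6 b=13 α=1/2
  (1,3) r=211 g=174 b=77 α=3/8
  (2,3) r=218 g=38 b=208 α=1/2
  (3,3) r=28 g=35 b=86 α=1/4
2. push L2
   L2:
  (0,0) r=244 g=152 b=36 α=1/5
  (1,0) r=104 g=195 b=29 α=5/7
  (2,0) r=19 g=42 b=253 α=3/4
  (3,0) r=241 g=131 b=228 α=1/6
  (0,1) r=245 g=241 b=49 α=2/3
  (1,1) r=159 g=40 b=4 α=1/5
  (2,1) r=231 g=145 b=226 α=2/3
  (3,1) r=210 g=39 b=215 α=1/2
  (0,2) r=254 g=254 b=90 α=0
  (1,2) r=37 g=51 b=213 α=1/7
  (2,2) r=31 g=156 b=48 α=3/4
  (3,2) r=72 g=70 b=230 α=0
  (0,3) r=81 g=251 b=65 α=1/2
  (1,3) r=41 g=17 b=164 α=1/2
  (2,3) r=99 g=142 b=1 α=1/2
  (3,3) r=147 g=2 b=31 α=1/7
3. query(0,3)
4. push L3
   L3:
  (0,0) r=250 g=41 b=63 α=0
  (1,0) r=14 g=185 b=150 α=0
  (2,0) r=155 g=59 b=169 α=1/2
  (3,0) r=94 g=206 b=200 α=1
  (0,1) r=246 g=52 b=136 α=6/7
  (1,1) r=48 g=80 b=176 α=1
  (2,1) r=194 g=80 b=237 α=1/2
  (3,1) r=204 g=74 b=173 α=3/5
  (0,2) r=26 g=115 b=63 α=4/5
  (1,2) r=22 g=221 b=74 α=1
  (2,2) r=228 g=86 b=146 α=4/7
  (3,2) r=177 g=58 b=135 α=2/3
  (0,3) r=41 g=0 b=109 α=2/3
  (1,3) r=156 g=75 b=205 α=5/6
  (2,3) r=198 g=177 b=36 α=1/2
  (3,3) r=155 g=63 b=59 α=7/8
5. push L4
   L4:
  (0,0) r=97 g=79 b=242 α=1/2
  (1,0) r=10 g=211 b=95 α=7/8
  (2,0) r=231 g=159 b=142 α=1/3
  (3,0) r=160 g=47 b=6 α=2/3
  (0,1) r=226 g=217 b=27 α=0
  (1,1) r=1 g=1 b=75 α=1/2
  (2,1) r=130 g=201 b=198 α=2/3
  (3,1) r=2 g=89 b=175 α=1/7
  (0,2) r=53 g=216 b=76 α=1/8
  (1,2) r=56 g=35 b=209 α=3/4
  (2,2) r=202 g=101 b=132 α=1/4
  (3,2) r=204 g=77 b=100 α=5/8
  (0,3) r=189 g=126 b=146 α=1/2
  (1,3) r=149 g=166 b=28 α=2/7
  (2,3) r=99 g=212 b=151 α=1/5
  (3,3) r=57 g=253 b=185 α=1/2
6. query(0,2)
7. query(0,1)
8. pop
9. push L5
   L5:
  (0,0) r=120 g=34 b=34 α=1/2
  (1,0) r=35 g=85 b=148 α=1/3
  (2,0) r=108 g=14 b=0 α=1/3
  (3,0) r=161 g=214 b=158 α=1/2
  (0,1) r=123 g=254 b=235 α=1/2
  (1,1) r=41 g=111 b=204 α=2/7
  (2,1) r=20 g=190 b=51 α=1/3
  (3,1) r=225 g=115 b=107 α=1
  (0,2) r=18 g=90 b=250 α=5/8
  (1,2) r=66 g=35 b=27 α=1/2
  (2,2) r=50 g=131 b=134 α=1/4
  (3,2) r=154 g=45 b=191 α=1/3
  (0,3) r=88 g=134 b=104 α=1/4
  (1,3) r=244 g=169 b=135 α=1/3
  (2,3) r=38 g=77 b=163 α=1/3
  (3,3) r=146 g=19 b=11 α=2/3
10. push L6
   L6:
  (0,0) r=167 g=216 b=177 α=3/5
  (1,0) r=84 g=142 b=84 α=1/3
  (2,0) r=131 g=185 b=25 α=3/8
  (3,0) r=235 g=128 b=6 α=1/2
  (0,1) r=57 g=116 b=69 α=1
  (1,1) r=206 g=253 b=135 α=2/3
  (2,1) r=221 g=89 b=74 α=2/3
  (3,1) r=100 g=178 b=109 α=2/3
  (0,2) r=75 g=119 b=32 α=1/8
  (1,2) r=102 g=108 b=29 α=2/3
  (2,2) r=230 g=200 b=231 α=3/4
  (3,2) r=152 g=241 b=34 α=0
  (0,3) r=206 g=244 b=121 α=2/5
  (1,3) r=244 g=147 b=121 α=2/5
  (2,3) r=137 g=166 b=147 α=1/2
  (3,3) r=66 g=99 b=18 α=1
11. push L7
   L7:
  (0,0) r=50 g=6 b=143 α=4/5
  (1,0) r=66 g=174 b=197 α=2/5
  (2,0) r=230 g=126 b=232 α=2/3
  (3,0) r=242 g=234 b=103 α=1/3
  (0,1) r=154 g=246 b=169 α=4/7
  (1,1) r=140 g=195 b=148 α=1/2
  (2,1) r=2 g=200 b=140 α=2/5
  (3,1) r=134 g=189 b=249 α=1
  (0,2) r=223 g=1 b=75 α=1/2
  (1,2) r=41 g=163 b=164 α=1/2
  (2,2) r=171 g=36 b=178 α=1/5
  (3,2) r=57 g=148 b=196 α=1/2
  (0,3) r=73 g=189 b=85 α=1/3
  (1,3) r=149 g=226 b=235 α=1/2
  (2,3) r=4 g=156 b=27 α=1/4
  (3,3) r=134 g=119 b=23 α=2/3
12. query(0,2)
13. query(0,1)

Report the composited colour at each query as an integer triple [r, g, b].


(0,3) stack=L1,L2; from [0,0,0]:
after L1 α=1/2: [20, 3, 13/2]
after L2 α=1/2: [101/2, 127, 143/4]
rounded: [50, 127, 36]

query (0,2) [L1,L2,L3,L4] — begin 0,0,0
after L1 α=3/4: [213/4, 21, 213/4]
after L2 α=0: [213/4, 21, 213/4]
after L3 α=4/5: [629/20, 481/5, 1221/20]
after L4 α=1/8: [5463/160, 4447/40, 10067/160]
rounded: [34, 111, 63]

query (0,1) [L1,L2,L3,L4] — begin 0,0,0
L1 α=1/2: [46, 15, 253/2]
L2 α=2/3: [536/3, 497/3, 449/6]
L3 α=6/7: [4964/21, 1433/21, 5345/42]
L4 α=0: [4964/21, 1433/21, 5345/42]
→ [236, 68, 127]

query (0,2) [L1,L2,L3,L5,L6,L7] — begin 0,0,0
+L1 (α=3/4) → [213/4, 21, 213/4]
+L2 (α=0) → [213/4, 21, 213/4]
+L3 (α=4/5) → [629/20, 481/5, 1221/20]
+L5 (α=5/8) → [3687/160, 3693/40, 28663/160]
+L6 (α=1/8) → [37809/1280, 30611/320, 205761/1280]
+L7 (α=1/2) → [323249/2560, 30931/640, 301761/2560]
→ [126, 48, 118]

(0,1) stack=L1,L2,L3,L5,L6,L7; from [0,0,0]:
L1 α=1/2: [46, 15, 253/2]
L2 α=2/3: [536/3, 497/3, 449/6]
L3 α=6/7: [4964/21, 1433/21, 5345/42]
L5 α=1/2: [7547/42, 6767/42, 15215/84]
L6 α=1: [57, 116, 69]
L7 α=4/7: [787/7, 1332/7, 883/7]
= [112, 190, 126]


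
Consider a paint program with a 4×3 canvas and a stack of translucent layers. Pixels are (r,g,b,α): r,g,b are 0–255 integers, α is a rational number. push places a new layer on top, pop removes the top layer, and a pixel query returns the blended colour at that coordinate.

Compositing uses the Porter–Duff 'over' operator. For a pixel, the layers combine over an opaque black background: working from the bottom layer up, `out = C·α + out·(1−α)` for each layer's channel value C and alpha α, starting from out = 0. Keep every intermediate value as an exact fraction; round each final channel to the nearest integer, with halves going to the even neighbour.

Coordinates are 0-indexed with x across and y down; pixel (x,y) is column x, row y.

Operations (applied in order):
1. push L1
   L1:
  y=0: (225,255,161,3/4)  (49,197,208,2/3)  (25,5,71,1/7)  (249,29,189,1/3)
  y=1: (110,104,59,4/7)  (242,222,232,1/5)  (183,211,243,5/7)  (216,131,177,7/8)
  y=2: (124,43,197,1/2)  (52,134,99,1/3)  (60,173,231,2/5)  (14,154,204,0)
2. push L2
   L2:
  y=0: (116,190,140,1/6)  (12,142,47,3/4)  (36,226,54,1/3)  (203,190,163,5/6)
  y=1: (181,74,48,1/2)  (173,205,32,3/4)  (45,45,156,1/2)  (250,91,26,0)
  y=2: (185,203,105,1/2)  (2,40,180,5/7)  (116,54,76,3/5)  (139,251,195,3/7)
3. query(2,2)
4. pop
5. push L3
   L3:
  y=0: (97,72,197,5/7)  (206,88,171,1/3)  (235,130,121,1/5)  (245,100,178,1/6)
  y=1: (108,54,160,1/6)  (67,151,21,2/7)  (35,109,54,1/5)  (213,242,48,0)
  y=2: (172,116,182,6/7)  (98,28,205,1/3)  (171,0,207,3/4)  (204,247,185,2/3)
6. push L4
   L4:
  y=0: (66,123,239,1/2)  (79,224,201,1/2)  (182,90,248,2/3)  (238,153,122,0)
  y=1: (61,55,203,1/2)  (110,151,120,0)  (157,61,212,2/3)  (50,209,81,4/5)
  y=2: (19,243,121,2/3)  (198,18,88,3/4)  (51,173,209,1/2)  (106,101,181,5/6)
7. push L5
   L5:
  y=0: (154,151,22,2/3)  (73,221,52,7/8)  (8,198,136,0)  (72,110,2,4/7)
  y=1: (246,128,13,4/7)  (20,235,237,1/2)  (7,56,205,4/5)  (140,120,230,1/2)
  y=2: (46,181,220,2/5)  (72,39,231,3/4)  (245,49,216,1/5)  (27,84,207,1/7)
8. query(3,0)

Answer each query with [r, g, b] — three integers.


(2,2) stack=L1,L2; from [0,0,0]:
L1 α=2/5: [24, 346/5, 462/5]
L2 α=3/5: [396/5, 1502/25, 2064/25]
= [79, 60, 83]

query (3,0) [L1,L3,L4,L5] — begin 0,0,0
L1 α=1/3: [83, 29/3, 63]
L3 α=1/6: [110, 445/18, 493/6]
L4 α=0: [110, 445/18, 493/6]
L5 α=4/7: [618/7, 3085/42, 509/14]
= [88, 73, 36]


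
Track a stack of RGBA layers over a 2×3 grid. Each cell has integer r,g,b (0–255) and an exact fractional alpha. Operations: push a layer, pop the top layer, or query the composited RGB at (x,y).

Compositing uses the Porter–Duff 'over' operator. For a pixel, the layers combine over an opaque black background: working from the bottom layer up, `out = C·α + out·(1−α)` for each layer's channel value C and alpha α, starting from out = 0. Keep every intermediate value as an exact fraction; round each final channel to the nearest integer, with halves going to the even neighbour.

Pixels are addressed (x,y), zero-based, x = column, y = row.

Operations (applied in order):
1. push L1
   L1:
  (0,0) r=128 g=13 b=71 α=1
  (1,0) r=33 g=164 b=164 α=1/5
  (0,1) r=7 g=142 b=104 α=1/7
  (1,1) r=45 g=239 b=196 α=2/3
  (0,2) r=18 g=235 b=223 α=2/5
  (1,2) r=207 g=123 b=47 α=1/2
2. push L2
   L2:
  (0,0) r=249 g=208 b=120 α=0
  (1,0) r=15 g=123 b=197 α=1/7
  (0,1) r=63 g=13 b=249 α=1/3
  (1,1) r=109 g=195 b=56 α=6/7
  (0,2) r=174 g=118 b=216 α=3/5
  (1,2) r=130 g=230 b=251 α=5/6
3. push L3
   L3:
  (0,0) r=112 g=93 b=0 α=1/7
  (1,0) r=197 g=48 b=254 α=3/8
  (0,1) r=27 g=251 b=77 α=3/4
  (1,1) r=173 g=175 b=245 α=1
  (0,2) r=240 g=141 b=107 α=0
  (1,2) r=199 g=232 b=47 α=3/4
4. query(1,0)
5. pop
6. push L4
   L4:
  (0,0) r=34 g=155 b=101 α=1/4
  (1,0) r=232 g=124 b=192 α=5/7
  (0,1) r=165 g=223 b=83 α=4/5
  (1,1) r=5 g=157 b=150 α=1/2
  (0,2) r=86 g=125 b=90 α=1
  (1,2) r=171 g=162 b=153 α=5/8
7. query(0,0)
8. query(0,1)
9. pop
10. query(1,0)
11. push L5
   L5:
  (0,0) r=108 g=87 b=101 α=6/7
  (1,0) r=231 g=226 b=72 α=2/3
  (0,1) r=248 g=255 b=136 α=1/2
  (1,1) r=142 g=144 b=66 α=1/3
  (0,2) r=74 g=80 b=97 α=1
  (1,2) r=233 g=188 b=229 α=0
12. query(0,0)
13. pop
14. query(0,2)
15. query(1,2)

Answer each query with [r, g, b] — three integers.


at x=1,y=0 over L1,L2,L3:
after L1 α=1/5: [33/5, 164/5, 164/5]
after L2 α=1/7: [39/5, 1599/35, 1969/35]
after L3 α=3/8: [315/4, 2607/56, 7303/56]
= [79, 47, 130]

(0,0) stack=L1,L2,L4; from [0,0,0]:
+L1 (α=1) → [128, 13, 71]
+L2 (α=0) → [128, 13, 71]
+L4 (α=1/4) → [209/2, 97/2, 157/2]
= [104, 48, 78]

(0,1) stack=L1,L2,L4; from [0,0,0]:
after L1 α=1/7: [1, 142/7, 104/7]
after L2 α=1/3: [65/3, 125/7, 1951/21]
after L4 α=4/5: [409/3, 6369/35, 8923/105]
→ [136, 182, 85]

(1,0) stack=L1,L2; from [0,0,0]:
L1 α=1/5: [33/5, 164/5, 164/5]
L2 α=1/7: [39/5, 1599/35, 1969/35]
rounded: [8, 46, 56]

(0,0) stack=L1,L2,L5; from [0,0,0]:
+L1 (α=1) → [128, 13, 71]
+L2 (α=0) → [128, 13, 71]
+L5 (α=6/7) → [776/7, 535/7, 677/7]
rounded: [111, 76, 97]

query (0,2) [L1,L2] — begin 0,0,0
after L1 α=2/5: [36/5, 94, 446/5]
after L2 α=3/5: [2682/25, 542/5, 4132/25]
= [107, 108, 165]

(1,2) stack=L1,L2; from [0,0,0]:
+L1 (α=1/2) → [207/2, 123/2, 47/2]
+L2 (α=5/6) → [1507/12, 2423/12, 2557/12]
= [126, 202, 213]


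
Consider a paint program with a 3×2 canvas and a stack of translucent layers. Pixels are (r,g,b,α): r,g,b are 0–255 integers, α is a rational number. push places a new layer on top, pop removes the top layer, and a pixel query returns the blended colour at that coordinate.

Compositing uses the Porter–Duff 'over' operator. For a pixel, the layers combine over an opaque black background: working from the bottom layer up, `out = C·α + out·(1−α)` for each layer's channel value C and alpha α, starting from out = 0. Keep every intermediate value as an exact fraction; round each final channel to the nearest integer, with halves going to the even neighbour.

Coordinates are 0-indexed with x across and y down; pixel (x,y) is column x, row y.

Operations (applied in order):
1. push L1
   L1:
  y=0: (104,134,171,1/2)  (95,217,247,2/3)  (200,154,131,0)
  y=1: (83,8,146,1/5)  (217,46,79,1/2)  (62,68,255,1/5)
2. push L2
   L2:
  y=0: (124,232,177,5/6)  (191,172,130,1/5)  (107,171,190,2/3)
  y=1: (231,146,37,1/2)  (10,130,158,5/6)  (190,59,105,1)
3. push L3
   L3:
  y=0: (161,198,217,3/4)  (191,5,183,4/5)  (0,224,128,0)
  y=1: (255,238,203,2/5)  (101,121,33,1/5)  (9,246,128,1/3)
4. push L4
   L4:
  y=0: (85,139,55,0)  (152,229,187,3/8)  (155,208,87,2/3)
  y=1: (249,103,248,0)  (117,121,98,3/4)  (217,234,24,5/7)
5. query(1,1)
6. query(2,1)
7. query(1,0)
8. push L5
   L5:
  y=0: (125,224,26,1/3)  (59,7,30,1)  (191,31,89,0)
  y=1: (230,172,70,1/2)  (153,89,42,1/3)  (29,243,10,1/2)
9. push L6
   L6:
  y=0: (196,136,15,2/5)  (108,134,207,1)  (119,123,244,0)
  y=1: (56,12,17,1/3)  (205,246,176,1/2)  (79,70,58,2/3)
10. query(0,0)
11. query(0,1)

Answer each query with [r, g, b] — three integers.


(1,1) stack=L1,L2,L3,L4; from [0,0,0]:
after L1 α=1/2: [217/2, 23, 79/2]
after L2 α=5/6: [317/12, 673/6, 553/4]
after L3 α=1/5: [124/3, 1709/15, 586/5]
after L4 α=3/4: [1177/12, 3577/30, 514/5]
→ [98, 119, 103]

at x=2,y=1 over L1,L2,L3,L4:
after L1 α=1/5: [62/5, 68/5, 51]
after L2 α=1: [190, 59, 105]
after L3 α=1/3: [389/3, 364/3, 338/3]
after L4 α=5/7: [4033/21, 4238/21, 148/3]
rounded: [192, 202, 49]

query (1,0) [L1,L2,L3,L4] — begin 0,0,0
after L1 α=2/3: [190/3, 434/3, 494/3]
after L2 α=1/5: [1333/15, 2252/15, 2366/15]
after L3 α=4/5: [12793/75, 2552/75, 13346/75]
after L4 α=3/8: [19633/120, 12857/120, 21761/120]
→ [164, 107, 181]

(0,0) stack=L1,L2,L3,L4,L5,L6; from [0,0,0]:
+L1 (α=1/2) → [52, 67, 171/2]
+L2 (α=5/6) → [112, 409/2, 647/4]
+L3 (α=3/4) → [595/4, 1597/8, 3251/16]
+L4 (α=0) → [595/4, 1597/8, 3251/16]
+L5 (α=1/3) → [845/6, 831/4, 1153/8]
+L6 (α=2/5) → [1629/10, 3581/20, 3699/40]
= [163, 179, 92]

query (0,1) [L1,L2,L3,L4,L5,L6] — begin 0,0,0
L1 α=1/5: [83/5, 8/5, 146/5]
L2 α=1/2: [619/5, 369/5, 331/10]
L3 α=2/5: [4407/25, 3487/25, 5053/50]
L4 α=0: [4407/25, 3487/25, 5053/50]
L5 α=1/2: [10157/50, 7787/50, 8553/100]
L6 α=1/3: [11557/75, 8087/75, 9403/150]
→ [154, 108, 63]


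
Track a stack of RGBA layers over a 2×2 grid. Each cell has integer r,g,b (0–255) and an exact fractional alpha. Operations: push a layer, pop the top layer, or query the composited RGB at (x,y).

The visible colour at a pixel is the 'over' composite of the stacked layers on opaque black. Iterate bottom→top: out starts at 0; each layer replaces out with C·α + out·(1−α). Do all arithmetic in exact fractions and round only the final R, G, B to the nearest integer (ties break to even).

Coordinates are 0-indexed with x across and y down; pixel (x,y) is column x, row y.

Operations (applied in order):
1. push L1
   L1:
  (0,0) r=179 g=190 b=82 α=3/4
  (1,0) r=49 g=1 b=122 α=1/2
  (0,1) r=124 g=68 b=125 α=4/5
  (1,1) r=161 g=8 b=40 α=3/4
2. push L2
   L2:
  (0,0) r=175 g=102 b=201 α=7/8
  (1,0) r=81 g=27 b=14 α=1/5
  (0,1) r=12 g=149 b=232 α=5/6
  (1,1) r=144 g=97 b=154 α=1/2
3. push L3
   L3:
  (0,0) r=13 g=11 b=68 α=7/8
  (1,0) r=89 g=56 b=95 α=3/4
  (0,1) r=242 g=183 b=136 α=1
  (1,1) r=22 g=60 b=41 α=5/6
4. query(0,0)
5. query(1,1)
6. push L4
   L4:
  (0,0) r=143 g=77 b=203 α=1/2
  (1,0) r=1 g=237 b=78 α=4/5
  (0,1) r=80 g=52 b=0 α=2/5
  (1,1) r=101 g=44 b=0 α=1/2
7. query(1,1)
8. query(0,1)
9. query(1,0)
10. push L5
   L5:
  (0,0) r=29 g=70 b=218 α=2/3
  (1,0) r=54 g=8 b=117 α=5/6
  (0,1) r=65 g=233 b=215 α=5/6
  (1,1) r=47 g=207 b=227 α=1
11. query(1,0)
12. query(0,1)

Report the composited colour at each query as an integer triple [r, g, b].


(0,0) stack=L1,L2,L3; from [0,0,0]:
after L1 α=3/4: [537/4, 285/2, 123/2]
after L2 α=7/8: [5437/32, 1713/16, 2937/16]
after L3 α=7/8: [8349/256, 2945/128, 10553/128]
= [33, 23, 82]

(1,1) stack=L1,L2,L3; from [0,0,0]:
+L1 (α=3/4) → [483/4, 6, 30]
+L2 (α=1/2) → [1059/8, 103/2, 92]
+L3 (α=5/6) → [1939/48, 703/12, 99/2]
rounded: [40, 59, 50]

query (1,1) [L1,L2,L3,L4] — begin 0,0,0
+L1 (α=3/4) → [483/4, 6, 30]
+L2 (α=1/2) → [1059/8, 103/2, 92]
+L3 (α=5/6) → [1939/48, 703/12, 99/2]
+L4 (α=1/2) → [6787/96, 1231/24, 99/4]
→ [71, 51, 25]

(0,1) stack=L1,L2,L3,L4; from [0,0,0]:
+L1 (α=4/5) → [496/5, 272/5, 100]
+L2 (α=5/6) → [398/15, 3997/30, 210]
+L3 (α=1) → [242, 183, 136]
+L4 (α=2/5) → [886/5, 653/5, 408/5]
rounded: [177, 131, 82]

query (1,0) [L1,L2,L3,L4] — begin 0,0,0
+L1 (α=1/2) → [49/2, 1/2, 61]
+L2 (α=1/5) → [179/5, 29/5, 258/5]
+L3 (α=3/4) → [757/10, 869/20, 1683/20]
+L4 (α=4/5) → [797/50, 19829/100, 7923/100]
→ [16, 198, 79]

query (1,0) [L1,L2,L3,L4,L5] — begin 0,0,0
+L1 (α=1/2) → [49/2, 1/2, 61]
+L2 (α=1/5) → [179/5, 29/5, 258/5]
+L3 (α=3/4) → [757/10, 869/20, 1683/20]
+L4 (α=4/5) → [797/50, 19829/100, 7923/100]
+L5 (α=5/6) → [14297/300, 7943/200, 22141/200]
→ [48, 40, 111]

query (0,1) [L1,L2,L3,L4,L5] — begin 0,0,0
L1 α=4/5: [496/5, 272/5, 100]
L2 α=5/6: [398/15, 3997/30, 210]
L3 α=1: [242, 183, 136]
L4 α=2/5: [886/5, 653/5, 408/5]
L5 α=5/6: [837/10, 3239/15, 5783/30]
rounded: [84, 216, 193]


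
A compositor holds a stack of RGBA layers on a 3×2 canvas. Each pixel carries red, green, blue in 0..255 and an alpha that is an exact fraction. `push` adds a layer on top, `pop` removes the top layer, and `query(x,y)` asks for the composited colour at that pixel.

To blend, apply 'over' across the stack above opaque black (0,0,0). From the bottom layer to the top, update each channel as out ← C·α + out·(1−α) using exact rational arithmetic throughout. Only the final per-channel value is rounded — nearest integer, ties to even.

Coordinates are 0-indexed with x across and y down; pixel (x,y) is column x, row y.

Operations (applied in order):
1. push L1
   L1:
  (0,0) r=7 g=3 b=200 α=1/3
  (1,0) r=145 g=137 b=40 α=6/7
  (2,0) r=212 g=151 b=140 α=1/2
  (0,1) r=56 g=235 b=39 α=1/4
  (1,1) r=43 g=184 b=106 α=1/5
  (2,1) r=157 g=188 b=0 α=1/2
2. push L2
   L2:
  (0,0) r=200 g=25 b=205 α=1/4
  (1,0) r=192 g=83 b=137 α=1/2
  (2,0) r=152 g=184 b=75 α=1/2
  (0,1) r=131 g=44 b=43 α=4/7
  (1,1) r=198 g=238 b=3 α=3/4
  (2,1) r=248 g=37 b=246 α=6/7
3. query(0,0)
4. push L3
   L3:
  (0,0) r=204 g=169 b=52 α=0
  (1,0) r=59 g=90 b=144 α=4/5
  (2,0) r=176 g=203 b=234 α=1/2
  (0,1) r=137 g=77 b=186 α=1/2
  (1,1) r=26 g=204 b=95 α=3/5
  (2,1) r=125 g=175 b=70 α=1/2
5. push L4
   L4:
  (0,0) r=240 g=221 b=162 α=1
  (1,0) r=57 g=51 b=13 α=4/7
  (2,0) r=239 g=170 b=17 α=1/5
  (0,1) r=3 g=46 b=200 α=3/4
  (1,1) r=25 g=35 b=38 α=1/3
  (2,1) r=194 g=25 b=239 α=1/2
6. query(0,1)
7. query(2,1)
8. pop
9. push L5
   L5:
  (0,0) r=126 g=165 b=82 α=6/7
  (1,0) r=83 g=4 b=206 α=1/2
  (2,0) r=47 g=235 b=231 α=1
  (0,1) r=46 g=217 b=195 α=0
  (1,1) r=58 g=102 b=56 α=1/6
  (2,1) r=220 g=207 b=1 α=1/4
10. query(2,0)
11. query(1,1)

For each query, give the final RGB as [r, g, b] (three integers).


at x=0,y=0 over L1,L2:
L1 α=1/3: [7/3, 1, 200/3]
L2 α=1/4: [207/4, 7, 405/4]
= [52, 7, 101]

(0,1) stack=L1,L2,L3,L4; from [0,0,0]:
+L1 (α=1/4) → [14, 235/4, 39/4]
+L2 (α=4/7) → [566/7, 1409/28, 115/4]
+L3 (α=1/2) → [1525/14, 3565/56, 859/8]
+L4 (α=3/4) → [1651/56, 11293/224, 5659/32]
→ [29, 50, 177]

(2,1) stack=L1,L2,L3,L4; from [0,0,0]:
L1 α=1/2: [157/2, 94, 0]
L2 α=6/7: [3133/14, 316/7, 1476/7]
L3 α=1/2: [4883/28, 1541/14, 983/7]
L4 α=1/2: [10315/56, 1891/28, 1328/7]
= [184, 68, 190]

query (2,0) [L1,L2,L3,L5] — begin 0,0,0
after L1 α=1/2: [106, 151/2, 70]
after L2 α=1/2: [129, 519/4, 145/2]
after L3 α=1/2: [305/2, 1331/8, 613/4]
after L5 α=1: [47, 235, 231]
rounded: [47, 235, 231]

query (1,1) [L1,L2,L3,L5] — begin 0,0,0
L1 α=1/5: [43/5, 184/5, 106/5]
L2 α=3/4: [3013/20, 1877/10, 151/20]
L3 α=3/5: [3793/50, 4937/25, 3001/50]
L5 α=1/6: [4373/60, 5447/30, 1187/20]
rounded: [73, 182, 59]


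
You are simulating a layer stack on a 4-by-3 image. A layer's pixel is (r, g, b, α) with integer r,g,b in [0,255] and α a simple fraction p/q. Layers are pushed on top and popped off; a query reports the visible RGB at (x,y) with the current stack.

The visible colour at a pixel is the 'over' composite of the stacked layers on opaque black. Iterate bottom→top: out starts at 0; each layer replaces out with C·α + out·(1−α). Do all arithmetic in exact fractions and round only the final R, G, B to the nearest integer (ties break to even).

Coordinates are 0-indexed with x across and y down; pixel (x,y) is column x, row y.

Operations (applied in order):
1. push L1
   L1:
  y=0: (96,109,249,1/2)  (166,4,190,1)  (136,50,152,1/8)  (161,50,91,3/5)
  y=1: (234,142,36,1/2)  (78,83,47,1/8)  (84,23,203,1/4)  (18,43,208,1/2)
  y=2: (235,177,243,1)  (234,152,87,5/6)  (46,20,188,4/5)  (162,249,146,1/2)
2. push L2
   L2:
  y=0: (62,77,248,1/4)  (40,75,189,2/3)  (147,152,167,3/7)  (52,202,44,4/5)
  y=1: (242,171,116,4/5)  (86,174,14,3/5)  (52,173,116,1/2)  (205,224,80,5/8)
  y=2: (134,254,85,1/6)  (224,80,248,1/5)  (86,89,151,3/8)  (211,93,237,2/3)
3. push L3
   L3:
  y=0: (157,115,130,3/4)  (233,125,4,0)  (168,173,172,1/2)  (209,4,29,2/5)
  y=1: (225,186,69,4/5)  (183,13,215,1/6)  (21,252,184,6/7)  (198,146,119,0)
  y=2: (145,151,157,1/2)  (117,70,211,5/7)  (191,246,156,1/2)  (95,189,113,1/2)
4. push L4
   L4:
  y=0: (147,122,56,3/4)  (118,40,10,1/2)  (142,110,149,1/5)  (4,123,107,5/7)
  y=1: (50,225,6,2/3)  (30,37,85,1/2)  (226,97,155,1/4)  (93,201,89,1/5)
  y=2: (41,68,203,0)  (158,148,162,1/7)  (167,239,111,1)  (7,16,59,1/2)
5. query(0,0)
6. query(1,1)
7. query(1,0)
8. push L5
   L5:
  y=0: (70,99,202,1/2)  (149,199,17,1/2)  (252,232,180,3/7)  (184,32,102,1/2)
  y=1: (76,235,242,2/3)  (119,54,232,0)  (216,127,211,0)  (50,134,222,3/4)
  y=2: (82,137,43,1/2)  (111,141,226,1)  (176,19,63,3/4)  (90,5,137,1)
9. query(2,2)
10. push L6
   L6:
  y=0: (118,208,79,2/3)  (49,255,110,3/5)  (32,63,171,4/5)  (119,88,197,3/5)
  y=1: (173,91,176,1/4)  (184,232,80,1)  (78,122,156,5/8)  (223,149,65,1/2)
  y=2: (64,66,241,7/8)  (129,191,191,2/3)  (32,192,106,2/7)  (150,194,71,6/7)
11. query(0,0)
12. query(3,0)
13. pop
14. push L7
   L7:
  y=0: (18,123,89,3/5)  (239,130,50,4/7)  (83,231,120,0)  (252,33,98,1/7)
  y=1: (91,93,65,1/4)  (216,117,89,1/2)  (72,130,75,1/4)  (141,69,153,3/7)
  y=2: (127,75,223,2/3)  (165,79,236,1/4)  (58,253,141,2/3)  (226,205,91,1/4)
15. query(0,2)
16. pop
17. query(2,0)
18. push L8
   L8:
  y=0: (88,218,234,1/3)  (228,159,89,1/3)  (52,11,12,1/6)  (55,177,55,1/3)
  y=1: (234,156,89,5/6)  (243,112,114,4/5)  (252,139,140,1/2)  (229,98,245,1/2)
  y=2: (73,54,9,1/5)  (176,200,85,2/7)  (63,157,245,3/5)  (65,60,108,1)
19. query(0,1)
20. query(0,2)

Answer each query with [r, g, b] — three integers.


query (0,0) [L1,L2,L3,L4] — begin 0,0,0
after L1 α=1/2: [48, 109/2, 249/2]
after L2 α=1/4: [103/2, 481/8, 1243/8]
after L3 α=3/4: [1045/8, 3241/32, 4363/32]
after L4 α=3/4: [4573/32, 14953/128, 9739/128]
rounded: [143, 117, 76]

at x=1,y=1 over L1,L2,L3,L4:
+L1 (α=1/8) → [39/4, 83/8, 47/8]
+L2 (α=3/5) → [111/2, 2171/20, 43/4]
+L3 (α=1/6) → [307/4, 741/8, 1075/24]
+L4 (α=1/2) → [427/8, 1037/16, 3115/48]
= [53, 65, 65]

query (1,0) [L1,L2,L3,L4] — begin 0,0,0
after L1 α=1: [166, 4, 190]
after L2 α=2/3: [82, 154/3, 568/3]
after L3 α=0: [82, 154/3, 568/3]
after L4 α=1/2: [100, 137/3, 299/3]
→ [100, 46, 100]

query (2,2) [L1,L2,L3,L4,L5] — begin 0,0,0
L1 α=4/5: [184/5, 16, 752/5]
L2 α=3/8: [221/4, 347/8, 1205/8]
L3 α=1/2: [985/8, 2315/16, 2453/16]
L4 α=1: [167, 239, 111]
L5 α=3/4: [695/4, 74, 75]
→ [174, 74, 75]

(0,0) stack=L1,L2,L3,L4,L5,L6; from [0,0,0]:
+L1 (α=1/2) → [48, 109/2, 249/2]
+L2 (α=1/4) → [103/2, 481/8, 1243/8]
+L3 (α=3/4) → [1045/8, 3241/32, 4363/32]
+L4 (α=3/4) → [4573/32, 14953/128, 9739/128]
+L5 (α=1/2) → [6813/64, 27625/256, 35595/256]
+L6 (α=2/3) → [21917/192, 44707/256, 76043/768]
→ [114, 175, 99]

query (3,0) [L1,L2,L3,L4,L5,L6] — begin 0,0,0
+L1 (α=3/5) → [483/5, 30, 273/5]
+L2 (α=4/5) → [1523/25, 838/5, 1153/25]
+L3 (α=2/5) → [15019/125, 2554/25, 4909/125]
+L4 (α=5/7) → [32538/875, 20483/175, 76693/875]
+L5 (α=1/2) → [96769/875, 26083/350, 165943/1750]
+L6 (α=3/5) → [505913/4375, 72283/875, 683068/4375]
rounded: [116, 83, 156]

at x=0,y=2 over L1,L2,L3,L4,L5,L7:
after L1 α=1: [235, 177, 243]
after L2 α=1/6: [1309/6, 1139/6, 650/3]
after L3 α=1/2: [2179/12, 2045/12, 1121/6]
after L4 α=0: [2179/12, 2045/12, 1121/6]
after L5 α=1/2: [3163/24, 3689/24, 1379/12]
after L7 α=2/3: [9259/72, 7289/72, 6731/36]
= [129, 101, 187]

query (2,0) [L1,L2,L3,L4,L5] — begin 0,0,0
after L1 α=1/8: [17, 25/4, 19]
after L2 α=3/7: [509/7, 481/7, 577/7]
after L3 α=1/2: [1685/14, 846/7, 1781/14]
after L4 α=1/5: [4364/35, 4154/35, 921/7]
after L5 α=3/7: [43916/245, 40976/245, 7464/49]
= [179, 167, 152]

(0,1) stack=L1,L2,L3,L4,L5,L8; from [0,0,0]:
L1 α=1/2: [117, 71, 18]
L2 α=4/5: [217, 151, 482/5]
L3 α=4/5: [1117/5, 179, 1862/25]
L4 α=2/3: [539/5, 629/3, 2162/75]
L5 α=2/3: [433/5, 2039/9, 38462/225]
L8 α=5/6: [6283/30, 9059/54, 138587/1350]
→ [209, 168, 103]

(0,2) stack=L1,L2,L3,L4,L5,L8; from [0,0,0]:
after L1 α=1: [235, 177, 243]
after L2 α=1/6: [1309/6, 1139/6, 650/3]
after L3 α=1/2: [2179/12, 2045/12, 1121/6]
after L4 α=0: [2179/12, 2045/12, 1121/6]
after L5 α=1/2: [3163/24, 3689/24, 1379/12]
after L8 α=1/5: [3601/30, 4013/30, 1406/15]
→ [120, 134, 94]


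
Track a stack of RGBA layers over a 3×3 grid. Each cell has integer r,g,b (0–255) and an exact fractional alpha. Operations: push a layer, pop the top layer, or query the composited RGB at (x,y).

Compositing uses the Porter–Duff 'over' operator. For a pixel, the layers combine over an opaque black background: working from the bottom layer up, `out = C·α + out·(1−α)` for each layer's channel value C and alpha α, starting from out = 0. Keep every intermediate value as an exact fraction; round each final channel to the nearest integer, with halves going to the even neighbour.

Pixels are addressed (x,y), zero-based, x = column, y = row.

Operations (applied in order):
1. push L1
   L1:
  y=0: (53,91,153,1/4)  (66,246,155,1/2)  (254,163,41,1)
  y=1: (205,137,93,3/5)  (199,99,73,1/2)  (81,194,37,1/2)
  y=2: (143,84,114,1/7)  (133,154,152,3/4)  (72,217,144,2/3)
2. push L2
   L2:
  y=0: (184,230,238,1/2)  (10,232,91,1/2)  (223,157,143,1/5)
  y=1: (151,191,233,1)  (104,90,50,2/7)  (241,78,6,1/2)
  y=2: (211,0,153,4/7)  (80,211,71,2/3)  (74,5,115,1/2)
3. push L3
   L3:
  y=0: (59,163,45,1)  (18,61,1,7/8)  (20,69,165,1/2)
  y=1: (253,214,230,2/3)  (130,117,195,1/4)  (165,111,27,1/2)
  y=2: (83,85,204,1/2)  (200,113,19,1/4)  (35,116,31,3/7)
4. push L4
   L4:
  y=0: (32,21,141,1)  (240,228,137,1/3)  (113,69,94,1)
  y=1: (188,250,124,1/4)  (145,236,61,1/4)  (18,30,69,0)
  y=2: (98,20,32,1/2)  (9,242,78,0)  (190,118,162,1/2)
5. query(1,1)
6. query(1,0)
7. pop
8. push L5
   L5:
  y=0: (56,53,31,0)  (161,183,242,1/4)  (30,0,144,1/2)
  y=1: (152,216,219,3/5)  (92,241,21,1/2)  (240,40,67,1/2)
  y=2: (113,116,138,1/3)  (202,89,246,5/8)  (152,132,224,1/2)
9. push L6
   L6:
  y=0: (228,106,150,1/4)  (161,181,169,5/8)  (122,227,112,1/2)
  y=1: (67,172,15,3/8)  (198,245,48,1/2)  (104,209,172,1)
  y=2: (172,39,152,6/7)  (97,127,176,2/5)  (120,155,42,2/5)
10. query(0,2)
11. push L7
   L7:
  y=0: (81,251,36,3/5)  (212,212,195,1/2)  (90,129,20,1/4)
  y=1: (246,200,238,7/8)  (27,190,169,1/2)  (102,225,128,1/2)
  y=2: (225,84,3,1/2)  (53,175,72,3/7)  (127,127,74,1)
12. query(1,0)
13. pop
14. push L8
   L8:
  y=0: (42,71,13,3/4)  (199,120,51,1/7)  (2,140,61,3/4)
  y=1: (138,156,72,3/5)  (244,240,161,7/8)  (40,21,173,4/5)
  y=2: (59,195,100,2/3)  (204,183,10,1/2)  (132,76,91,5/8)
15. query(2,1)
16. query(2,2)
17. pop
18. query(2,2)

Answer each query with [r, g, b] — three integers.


(1,1) stack=L1,L2,L3,L4; from [0,0,0]:
after L1 α=1/2: [199/2, 99/2, 73/2]
after L2 α=2/7: [1411/14, 855/14, 565/14]
after L3 α=1/4: [6053/56, 4203/56, 4425/56]
after L4 α=1/4: [26279/224, 25825/224, 16691/224]
= [117, 115, 75]

at x=1,y=0 over L1,L2,L3,L4:
+L1 (α=1/2) → [33, 123, 155/2]
+L2 (α=1/2) → [43/2, 355/2, 337/4]
+L3 (α=7/8) → [295/16, 1209/16, 365/32]
+L4 (α=1/3) → [2215/24, 1011/8, 2557/48]
rounded: [92, 126, 53]

query (0,2) [L1,L2,L3,L5,L6] — begin 0,0,0
L1 α=1/7: [143/7, 12, 114/7]
L2 α=4/7: [6337/49, 36/7, 4626/49]
L3 α=1/2: [5202/49, 631/14, 7311/49]
L5 α=1/3: [15941/147, 481/7, 7128/49]
L6 α=6/7: [167645/1029, 2119/49, 51816/343]
= [163, 43, 151]

at x=1,y=0 over L1,L2,L3,L5,L6,L7:
after L1 α=1/2: [33, 123, 155/2]
after L2 α=1/2: [43/2, 355/2, 337/4]
after L3 α=7/8: [295/16, 1209/16, 365/32]
after L5 α=1/4: [3461/64, 6555/64, 8839/128]
after L6 α=5/8: [61903/512, 77585/512, 134677/1024]
after L7 α=1/2: [170447/1024, 186129/1024, 334357/2048]
→ [166, 182, 163]

query (2,1) [L1,L2,L3,L5,L6,L8] — begin 0,0,0
L1 α=1/2: [81/2, 97, 37/2]
L2 α=1/2: [563/4, 175/2, 49/4]
L3 α=1/2: [1223/8, 397/4, 157/8]
L5 α=1/2: [3143/16, 557/8, 693/16]
L6 α=1: [104, 209, 172]
L8 α=4/5: [264/5, 293/5, 864/5]
rounded: [53, 59, 173]

(2,2) stack=L1,L2,L3,L5,L6,L8; from [0,0,0]:
+L1 (α=2/3) → [48, 434/3, 96]
+L2 (α=1/2) → [61, 449/6, 211/2]
+L3 (α=3/7) → [349/7, 1942/21, 515/7]
+L5 (α=1/2) → [1413/14, 2357/21, 2083/14]
+L6 (α=2/5) → [7599/70, 4527/35, 1485/14]
+L8 (α=5/8) → [68997/560, 26881/280, 10825/112]
= [123, 96, 97]

at x=2,y=2 over L1,L2,L3,L5,L6:
+L1 (α=2/3) → [48, 434/3, 96]
+L2 (α=1/2) → [61, 449/6, 211/2]
+L3 (α=3/7) → [349/7, 1942/21, 515/7]
+L5 (α=1/2) → [1413/14, 2357/21, 2083/14]
+L6 (α=2/5) → [7599/70, 4527/35, 1485/14]
→ [109, 129, 106]
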